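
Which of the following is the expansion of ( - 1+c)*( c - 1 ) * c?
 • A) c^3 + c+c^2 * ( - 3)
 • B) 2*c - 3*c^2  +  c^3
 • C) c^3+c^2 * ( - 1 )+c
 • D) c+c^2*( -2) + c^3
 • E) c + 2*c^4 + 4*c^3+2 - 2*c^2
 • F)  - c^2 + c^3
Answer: D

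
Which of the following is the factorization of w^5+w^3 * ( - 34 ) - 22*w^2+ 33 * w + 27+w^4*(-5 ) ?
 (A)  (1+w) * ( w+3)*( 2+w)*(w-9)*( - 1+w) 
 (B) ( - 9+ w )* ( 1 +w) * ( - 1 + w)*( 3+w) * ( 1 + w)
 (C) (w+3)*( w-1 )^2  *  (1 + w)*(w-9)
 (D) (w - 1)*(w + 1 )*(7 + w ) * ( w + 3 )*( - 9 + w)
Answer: B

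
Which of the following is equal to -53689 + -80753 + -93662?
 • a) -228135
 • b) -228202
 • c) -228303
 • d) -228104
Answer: d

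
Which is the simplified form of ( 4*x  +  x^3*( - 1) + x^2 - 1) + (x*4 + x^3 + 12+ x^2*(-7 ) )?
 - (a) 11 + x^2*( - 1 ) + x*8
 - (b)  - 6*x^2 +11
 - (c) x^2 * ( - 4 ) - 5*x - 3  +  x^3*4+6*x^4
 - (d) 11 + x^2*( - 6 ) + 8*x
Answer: d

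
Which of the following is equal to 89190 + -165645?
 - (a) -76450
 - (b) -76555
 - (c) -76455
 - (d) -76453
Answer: c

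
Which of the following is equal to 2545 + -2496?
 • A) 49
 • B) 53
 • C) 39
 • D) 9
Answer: A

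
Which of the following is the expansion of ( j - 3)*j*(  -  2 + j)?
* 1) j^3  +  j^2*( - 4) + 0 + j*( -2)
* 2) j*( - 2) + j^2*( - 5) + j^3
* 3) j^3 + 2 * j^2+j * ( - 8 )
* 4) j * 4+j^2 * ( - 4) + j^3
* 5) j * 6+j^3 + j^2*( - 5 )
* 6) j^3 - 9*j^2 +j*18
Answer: 5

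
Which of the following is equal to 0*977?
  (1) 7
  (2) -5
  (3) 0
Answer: 3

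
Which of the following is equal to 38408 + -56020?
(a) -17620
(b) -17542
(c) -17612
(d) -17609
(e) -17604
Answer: c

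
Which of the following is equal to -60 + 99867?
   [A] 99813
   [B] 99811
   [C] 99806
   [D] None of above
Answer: D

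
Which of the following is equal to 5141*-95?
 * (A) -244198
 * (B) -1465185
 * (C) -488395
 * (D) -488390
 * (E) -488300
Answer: C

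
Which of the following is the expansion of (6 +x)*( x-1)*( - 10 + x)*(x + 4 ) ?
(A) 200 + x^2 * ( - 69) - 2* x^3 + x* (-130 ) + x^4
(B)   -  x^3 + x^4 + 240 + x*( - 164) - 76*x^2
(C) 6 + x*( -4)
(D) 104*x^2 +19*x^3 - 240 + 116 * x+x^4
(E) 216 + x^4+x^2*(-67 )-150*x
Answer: B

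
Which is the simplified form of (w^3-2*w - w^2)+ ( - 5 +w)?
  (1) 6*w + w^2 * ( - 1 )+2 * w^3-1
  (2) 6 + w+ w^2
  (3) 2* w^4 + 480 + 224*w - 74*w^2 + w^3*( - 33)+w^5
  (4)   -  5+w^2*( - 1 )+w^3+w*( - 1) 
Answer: 4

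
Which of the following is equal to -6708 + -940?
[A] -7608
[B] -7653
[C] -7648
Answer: C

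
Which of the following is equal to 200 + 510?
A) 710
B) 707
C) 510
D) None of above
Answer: A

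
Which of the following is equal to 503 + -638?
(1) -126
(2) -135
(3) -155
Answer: 2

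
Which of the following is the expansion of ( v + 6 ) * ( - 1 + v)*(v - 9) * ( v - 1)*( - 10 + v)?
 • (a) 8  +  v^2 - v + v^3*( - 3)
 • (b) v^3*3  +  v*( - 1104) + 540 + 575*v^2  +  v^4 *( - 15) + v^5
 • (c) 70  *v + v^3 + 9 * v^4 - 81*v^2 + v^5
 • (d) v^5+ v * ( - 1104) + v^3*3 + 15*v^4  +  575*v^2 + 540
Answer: b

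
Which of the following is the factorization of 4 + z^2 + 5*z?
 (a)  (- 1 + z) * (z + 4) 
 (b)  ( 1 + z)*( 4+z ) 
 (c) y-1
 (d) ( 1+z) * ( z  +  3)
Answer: b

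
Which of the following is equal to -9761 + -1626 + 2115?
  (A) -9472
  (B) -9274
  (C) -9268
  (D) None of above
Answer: D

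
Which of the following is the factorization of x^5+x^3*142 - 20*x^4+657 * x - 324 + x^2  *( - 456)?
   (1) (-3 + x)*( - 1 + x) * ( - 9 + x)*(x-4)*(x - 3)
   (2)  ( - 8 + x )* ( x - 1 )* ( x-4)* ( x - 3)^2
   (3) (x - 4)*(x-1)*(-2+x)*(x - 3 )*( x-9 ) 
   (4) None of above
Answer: 1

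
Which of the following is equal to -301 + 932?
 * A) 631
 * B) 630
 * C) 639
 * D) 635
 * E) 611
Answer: A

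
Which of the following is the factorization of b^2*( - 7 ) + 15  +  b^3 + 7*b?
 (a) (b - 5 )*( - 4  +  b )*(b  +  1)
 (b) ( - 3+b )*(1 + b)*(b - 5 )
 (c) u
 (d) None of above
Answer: b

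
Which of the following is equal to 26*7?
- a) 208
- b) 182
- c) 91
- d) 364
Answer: b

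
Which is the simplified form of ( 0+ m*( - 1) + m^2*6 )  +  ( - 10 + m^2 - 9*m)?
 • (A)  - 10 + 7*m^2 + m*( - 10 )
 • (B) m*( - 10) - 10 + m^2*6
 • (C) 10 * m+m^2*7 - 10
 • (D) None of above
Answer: A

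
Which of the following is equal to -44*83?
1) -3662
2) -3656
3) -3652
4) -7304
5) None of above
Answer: 3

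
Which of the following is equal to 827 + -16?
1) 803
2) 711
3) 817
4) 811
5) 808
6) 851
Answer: 4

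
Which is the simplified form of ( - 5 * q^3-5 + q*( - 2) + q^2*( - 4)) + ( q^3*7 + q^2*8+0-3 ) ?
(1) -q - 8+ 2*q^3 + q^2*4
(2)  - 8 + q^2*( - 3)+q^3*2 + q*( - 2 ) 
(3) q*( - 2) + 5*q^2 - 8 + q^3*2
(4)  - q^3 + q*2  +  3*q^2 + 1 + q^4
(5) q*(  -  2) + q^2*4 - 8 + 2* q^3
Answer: 5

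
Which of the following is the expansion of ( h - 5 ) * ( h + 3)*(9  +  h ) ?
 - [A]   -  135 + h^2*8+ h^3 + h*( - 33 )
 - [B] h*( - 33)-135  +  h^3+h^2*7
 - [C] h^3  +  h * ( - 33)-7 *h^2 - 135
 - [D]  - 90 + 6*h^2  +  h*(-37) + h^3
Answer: B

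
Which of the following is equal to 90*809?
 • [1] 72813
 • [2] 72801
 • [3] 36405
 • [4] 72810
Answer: 4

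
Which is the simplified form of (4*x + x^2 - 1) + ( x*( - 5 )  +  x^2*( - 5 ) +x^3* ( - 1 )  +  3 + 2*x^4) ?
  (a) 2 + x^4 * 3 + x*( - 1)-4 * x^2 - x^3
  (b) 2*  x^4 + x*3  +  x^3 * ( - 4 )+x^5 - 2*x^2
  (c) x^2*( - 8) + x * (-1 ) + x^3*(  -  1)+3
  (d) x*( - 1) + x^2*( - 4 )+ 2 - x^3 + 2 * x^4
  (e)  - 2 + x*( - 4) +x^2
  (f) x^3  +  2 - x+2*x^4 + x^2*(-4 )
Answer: d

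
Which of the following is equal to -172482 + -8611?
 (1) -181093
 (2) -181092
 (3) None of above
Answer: 1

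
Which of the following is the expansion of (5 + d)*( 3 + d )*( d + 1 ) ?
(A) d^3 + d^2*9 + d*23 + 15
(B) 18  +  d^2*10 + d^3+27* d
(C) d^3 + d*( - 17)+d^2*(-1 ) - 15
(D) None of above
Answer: A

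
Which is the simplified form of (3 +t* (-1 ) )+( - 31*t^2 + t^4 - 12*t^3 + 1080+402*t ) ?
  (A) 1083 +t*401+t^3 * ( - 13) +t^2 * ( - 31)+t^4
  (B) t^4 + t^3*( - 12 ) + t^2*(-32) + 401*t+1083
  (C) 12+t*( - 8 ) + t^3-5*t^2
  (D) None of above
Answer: D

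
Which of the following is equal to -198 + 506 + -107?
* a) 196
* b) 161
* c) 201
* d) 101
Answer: c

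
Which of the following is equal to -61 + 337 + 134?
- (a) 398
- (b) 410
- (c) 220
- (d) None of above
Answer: b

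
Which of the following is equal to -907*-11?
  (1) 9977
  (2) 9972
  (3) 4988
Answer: 1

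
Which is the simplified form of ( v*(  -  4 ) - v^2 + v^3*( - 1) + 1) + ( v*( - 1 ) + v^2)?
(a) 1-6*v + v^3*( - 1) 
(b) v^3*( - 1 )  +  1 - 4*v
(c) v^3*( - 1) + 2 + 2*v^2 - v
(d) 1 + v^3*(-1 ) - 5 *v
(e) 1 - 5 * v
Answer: d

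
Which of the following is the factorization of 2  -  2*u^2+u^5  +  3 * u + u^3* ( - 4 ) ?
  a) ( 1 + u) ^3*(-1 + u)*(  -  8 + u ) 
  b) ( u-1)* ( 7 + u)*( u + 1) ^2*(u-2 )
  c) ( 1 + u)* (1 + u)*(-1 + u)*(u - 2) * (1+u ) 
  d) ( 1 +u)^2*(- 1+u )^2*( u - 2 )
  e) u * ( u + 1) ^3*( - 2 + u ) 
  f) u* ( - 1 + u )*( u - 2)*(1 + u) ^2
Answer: c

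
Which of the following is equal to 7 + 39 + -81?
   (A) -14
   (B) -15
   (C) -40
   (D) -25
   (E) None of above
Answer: E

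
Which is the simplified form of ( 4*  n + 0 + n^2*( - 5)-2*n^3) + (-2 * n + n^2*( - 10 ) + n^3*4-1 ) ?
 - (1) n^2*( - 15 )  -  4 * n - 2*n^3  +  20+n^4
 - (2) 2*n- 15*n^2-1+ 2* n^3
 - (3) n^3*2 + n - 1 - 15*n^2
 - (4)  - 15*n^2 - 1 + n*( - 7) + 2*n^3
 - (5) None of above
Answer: 2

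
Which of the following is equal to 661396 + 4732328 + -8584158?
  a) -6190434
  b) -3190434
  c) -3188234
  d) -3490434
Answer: b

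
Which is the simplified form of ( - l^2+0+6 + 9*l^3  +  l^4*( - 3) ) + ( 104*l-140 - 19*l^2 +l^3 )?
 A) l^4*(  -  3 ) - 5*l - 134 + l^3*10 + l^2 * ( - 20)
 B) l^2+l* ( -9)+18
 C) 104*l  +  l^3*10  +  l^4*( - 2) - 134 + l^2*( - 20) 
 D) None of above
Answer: D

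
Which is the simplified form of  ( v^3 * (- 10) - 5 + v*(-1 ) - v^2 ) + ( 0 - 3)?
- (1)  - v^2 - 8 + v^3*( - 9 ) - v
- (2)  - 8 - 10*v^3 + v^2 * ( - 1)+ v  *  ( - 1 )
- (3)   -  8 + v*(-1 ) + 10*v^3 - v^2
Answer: 2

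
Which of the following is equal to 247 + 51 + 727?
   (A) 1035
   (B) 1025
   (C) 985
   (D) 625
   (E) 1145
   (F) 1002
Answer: B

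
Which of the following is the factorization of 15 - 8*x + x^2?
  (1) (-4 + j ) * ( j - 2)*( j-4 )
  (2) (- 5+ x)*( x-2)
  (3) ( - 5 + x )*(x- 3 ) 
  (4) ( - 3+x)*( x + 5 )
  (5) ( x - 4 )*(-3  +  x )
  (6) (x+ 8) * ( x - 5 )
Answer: 3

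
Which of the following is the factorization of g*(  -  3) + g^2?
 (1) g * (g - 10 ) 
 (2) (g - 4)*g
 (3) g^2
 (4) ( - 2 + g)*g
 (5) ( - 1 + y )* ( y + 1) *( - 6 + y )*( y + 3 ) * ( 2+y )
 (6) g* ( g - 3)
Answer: 6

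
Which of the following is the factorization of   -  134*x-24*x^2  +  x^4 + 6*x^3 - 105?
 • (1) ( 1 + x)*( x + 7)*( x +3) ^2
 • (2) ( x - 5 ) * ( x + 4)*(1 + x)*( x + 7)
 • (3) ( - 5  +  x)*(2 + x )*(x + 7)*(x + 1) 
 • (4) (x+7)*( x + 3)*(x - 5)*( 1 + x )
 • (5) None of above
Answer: 4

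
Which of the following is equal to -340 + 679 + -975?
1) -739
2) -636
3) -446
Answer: 2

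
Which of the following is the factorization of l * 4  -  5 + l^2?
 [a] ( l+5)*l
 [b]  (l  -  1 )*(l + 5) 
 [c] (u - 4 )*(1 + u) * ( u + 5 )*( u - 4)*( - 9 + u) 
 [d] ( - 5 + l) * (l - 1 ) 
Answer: b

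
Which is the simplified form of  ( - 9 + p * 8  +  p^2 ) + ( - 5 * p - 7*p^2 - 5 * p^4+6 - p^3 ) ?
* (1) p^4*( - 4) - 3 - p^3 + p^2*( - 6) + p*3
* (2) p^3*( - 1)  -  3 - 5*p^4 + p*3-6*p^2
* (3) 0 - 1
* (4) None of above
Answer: 2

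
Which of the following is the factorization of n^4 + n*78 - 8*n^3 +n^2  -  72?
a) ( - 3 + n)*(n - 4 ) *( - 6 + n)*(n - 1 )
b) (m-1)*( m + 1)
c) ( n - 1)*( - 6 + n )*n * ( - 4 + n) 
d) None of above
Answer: d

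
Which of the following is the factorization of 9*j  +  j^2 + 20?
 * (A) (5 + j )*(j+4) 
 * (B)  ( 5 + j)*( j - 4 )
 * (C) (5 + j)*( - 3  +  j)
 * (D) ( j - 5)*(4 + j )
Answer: A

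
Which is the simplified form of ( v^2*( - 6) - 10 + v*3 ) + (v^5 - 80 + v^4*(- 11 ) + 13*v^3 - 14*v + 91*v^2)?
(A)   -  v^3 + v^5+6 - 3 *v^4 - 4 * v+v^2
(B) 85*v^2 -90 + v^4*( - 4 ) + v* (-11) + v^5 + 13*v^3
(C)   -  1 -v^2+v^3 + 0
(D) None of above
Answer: D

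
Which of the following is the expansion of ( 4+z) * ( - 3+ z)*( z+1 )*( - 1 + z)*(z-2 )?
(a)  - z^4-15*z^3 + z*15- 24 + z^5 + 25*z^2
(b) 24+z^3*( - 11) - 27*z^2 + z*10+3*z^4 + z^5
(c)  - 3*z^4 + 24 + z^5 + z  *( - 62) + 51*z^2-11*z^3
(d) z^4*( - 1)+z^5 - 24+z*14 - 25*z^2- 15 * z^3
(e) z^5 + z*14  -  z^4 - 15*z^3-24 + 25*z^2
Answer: e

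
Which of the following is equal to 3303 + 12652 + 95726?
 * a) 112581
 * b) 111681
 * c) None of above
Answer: b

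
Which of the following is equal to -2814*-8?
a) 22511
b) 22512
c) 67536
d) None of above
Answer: b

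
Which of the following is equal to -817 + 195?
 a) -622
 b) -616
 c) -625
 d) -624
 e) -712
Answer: a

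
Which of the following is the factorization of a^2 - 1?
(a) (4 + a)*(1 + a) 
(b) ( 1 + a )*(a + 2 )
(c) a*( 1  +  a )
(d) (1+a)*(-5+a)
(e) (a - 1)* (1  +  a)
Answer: e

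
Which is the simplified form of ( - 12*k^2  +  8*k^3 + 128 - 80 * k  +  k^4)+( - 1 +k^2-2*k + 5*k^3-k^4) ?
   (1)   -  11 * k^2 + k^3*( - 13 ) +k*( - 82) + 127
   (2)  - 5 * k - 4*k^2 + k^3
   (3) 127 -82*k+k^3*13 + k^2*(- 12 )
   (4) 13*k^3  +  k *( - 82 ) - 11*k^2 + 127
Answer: 4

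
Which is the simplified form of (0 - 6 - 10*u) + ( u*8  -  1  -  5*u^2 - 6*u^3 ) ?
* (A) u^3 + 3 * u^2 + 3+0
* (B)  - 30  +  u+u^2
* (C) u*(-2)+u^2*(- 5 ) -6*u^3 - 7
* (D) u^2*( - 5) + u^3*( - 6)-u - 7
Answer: C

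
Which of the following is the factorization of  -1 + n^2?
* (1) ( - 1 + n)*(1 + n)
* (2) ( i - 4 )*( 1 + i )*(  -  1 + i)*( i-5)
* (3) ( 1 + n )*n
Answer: 1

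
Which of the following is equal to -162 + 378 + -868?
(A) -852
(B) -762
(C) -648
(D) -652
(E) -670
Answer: D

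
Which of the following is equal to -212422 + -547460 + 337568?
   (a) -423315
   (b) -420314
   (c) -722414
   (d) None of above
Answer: d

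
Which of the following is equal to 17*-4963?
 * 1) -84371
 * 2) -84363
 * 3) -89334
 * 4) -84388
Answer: 1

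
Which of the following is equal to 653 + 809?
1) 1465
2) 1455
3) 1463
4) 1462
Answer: 4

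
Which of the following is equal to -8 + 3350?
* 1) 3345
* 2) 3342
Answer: 2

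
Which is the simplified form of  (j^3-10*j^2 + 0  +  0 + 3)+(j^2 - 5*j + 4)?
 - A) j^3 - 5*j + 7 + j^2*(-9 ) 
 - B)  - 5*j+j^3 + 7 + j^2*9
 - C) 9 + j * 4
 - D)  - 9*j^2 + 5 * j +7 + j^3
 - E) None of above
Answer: A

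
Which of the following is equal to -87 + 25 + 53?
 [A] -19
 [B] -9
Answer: B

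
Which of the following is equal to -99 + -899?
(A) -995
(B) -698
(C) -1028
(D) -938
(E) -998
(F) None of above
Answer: E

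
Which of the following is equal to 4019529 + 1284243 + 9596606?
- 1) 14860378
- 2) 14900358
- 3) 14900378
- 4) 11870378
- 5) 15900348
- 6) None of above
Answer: 3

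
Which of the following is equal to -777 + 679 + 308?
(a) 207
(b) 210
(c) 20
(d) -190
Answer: b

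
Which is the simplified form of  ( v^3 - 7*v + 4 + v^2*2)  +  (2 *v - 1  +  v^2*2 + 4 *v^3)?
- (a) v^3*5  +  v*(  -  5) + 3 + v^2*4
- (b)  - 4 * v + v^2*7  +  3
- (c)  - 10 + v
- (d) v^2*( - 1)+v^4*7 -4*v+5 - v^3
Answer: a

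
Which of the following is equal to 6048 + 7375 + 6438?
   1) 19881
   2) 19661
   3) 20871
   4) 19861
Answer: 4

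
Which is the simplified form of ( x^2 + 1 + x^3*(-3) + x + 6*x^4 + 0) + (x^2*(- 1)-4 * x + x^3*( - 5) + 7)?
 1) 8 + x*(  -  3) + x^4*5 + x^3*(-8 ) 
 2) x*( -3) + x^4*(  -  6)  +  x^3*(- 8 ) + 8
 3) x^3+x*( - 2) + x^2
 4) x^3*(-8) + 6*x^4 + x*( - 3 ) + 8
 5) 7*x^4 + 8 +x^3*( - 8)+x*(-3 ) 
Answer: 4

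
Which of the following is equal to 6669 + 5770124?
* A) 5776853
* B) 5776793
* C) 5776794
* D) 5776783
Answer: B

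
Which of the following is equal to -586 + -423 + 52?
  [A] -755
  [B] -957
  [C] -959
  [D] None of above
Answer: B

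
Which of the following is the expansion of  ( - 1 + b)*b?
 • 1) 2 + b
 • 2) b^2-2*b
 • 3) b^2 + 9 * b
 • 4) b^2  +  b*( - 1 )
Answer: 4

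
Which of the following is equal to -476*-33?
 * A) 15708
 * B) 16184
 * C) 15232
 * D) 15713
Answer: A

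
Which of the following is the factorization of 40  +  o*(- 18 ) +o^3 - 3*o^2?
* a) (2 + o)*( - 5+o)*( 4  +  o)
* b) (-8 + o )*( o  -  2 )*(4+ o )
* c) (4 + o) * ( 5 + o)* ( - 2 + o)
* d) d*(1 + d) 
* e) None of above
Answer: e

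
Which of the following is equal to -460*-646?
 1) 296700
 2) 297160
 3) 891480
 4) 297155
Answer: 2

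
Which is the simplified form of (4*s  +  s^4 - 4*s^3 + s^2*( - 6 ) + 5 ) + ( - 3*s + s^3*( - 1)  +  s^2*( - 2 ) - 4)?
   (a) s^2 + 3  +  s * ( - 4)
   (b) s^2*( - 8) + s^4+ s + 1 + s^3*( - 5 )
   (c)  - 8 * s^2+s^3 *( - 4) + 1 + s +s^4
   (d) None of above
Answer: b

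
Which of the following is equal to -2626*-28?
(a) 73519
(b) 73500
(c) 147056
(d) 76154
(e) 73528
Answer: e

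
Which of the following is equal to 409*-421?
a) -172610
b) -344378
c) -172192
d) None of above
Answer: d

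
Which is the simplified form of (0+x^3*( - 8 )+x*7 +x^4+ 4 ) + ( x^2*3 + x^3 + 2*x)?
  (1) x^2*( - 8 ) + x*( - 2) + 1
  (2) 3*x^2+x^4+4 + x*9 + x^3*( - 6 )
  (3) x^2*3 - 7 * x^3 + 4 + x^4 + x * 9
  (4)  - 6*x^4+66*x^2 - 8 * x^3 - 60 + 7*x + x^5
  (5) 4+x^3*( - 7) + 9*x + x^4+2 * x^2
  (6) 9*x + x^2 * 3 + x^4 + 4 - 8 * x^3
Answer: 3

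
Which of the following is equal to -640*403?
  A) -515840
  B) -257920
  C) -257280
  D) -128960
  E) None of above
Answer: B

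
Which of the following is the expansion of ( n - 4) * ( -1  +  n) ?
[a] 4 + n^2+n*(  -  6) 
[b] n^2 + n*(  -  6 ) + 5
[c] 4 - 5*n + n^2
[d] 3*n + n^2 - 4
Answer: c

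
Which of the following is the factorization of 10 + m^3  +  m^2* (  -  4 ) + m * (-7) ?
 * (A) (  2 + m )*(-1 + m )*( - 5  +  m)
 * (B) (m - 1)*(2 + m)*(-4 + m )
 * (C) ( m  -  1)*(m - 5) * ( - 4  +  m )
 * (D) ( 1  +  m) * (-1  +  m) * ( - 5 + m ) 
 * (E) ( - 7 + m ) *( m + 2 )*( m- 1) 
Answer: A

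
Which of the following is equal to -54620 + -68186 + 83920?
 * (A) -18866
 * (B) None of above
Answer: B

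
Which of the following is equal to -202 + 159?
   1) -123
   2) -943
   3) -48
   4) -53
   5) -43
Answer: 5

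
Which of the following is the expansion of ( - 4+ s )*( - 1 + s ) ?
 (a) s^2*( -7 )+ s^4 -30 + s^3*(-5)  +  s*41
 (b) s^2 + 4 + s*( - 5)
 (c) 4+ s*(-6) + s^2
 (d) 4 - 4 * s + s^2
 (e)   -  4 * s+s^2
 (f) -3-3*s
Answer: b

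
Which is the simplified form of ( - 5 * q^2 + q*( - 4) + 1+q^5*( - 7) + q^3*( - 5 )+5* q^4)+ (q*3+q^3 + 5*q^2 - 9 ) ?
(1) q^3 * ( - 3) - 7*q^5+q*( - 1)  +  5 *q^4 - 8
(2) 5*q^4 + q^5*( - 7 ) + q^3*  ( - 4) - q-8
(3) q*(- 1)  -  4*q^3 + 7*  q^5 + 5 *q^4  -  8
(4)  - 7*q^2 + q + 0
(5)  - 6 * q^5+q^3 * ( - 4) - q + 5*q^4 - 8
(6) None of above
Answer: 2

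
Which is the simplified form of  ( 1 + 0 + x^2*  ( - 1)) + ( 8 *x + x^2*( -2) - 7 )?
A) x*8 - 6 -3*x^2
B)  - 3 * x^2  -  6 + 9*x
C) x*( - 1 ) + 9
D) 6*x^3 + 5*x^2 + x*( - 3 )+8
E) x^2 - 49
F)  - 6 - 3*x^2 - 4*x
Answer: A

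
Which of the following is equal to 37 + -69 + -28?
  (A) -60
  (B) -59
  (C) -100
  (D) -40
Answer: A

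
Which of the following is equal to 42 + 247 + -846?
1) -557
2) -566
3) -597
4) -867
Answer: 1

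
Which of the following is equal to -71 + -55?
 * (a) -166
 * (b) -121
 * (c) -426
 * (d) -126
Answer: d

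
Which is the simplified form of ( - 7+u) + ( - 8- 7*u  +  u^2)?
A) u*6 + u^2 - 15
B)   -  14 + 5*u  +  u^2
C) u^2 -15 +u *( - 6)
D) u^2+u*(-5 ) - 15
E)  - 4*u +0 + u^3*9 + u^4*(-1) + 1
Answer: C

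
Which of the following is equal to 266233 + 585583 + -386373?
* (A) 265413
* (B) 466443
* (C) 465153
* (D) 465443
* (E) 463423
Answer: D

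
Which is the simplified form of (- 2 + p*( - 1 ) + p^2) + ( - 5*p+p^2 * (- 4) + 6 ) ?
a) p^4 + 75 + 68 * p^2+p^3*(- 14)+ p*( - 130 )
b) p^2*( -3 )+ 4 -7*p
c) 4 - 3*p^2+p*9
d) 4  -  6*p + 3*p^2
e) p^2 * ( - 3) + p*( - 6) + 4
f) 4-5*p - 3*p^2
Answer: e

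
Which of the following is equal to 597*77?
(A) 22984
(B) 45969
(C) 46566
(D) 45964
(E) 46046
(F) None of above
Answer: B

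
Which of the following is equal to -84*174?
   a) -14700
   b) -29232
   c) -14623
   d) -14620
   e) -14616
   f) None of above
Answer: e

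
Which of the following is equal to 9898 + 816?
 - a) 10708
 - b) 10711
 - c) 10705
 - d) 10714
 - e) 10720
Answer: d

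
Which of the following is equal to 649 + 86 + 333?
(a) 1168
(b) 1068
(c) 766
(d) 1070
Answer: b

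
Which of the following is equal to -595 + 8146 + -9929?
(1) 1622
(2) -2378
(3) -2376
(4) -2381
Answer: 2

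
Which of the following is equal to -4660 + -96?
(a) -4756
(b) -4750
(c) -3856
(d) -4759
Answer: a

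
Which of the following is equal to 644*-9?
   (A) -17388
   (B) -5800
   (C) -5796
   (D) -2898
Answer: C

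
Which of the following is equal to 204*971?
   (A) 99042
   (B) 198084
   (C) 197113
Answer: B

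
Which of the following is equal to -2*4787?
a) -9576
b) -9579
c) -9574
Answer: c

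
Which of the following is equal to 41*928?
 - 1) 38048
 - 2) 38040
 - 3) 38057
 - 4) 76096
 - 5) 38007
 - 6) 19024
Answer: 1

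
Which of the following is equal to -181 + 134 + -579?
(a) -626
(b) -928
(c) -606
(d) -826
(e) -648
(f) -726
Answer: a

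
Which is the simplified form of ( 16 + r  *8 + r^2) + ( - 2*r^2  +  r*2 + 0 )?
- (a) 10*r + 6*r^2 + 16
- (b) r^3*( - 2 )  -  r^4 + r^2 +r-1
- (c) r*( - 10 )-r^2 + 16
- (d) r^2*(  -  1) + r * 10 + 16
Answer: d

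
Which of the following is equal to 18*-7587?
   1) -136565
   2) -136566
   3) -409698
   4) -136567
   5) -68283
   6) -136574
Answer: 2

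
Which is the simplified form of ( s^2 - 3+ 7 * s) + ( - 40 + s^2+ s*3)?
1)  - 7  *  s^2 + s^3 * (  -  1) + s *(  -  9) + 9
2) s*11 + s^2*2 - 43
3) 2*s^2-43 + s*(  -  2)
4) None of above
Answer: 4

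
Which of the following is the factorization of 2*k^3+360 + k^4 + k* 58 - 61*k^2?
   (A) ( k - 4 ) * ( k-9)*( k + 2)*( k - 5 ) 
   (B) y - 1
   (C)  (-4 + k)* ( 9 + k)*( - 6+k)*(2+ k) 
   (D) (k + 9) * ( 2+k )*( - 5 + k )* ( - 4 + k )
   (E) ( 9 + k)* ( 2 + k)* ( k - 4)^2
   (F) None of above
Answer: D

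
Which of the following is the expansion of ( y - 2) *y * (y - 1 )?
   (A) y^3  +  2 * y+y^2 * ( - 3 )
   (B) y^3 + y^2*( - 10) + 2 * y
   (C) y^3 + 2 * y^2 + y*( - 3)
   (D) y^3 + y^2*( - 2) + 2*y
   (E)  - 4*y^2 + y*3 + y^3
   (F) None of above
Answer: A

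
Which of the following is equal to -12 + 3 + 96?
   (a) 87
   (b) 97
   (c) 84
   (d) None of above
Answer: a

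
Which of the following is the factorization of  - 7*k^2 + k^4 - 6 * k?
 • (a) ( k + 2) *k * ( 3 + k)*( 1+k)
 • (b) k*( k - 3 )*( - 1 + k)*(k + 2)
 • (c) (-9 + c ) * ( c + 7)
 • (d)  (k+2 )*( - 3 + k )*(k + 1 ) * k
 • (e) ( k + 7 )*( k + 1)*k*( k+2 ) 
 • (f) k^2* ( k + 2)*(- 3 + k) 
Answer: d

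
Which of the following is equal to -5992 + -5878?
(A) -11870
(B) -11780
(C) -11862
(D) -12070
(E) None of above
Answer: A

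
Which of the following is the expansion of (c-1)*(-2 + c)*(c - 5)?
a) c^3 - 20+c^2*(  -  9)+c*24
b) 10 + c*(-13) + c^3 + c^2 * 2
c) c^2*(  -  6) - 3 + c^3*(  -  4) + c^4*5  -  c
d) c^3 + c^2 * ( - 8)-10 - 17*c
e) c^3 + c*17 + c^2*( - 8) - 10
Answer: e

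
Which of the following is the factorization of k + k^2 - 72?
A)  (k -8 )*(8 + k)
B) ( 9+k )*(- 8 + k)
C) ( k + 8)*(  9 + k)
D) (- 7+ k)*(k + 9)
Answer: B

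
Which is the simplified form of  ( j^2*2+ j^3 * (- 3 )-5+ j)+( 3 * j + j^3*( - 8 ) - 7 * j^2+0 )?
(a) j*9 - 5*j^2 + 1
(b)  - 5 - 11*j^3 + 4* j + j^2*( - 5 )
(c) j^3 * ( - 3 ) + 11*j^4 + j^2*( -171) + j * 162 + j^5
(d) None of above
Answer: b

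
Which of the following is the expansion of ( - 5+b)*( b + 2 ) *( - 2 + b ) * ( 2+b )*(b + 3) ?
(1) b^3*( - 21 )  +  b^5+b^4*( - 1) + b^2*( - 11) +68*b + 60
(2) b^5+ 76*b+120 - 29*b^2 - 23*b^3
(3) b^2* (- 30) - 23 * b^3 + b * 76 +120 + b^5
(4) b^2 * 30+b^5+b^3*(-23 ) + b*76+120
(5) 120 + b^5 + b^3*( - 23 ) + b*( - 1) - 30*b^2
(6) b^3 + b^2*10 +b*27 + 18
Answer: 3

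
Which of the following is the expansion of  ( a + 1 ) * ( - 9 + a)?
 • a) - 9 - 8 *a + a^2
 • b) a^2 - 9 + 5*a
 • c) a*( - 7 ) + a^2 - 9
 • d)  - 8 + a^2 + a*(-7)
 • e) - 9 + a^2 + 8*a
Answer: a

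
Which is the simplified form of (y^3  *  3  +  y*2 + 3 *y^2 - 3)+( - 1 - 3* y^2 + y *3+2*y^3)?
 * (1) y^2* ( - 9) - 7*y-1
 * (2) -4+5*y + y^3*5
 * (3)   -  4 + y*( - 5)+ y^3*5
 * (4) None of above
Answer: 2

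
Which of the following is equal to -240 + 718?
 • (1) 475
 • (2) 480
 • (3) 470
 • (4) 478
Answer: 4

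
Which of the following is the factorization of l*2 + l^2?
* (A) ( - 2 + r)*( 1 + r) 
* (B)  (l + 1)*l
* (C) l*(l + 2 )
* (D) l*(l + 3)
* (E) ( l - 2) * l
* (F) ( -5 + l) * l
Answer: C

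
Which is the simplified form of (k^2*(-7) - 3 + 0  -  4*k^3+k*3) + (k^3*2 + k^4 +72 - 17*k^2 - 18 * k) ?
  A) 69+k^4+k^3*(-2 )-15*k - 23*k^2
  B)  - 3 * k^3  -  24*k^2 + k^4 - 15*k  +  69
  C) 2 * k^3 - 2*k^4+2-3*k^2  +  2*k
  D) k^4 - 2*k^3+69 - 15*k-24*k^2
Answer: D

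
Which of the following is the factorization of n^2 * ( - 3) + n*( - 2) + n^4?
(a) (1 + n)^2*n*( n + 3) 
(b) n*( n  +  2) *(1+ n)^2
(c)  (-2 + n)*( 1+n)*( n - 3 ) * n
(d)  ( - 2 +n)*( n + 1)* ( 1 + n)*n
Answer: d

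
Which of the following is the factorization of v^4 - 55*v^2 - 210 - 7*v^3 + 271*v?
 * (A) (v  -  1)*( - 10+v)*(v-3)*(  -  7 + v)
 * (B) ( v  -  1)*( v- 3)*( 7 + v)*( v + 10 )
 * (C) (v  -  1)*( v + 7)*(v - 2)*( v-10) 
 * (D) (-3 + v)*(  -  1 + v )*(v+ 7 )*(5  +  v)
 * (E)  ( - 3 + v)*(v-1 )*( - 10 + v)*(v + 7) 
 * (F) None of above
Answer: E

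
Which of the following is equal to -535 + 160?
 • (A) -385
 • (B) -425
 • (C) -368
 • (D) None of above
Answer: D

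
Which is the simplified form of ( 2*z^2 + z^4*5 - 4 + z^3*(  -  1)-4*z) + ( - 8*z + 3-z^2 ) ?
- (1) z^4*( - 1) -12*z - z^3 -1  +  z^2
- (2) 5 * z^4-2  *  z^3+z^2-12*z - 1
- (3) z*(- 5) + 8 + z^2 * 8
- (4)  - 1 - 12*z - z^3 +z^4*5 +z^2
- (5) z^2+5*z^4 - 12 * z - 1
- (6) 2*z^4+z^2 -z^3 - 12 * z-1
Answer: 4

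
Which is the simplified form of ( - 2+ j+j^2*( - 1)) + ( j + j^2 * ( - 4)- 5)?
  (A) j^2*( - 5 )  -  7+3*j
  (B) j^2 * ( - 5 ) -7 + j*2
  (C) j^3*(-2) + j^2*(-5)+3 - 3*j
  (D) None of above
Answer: B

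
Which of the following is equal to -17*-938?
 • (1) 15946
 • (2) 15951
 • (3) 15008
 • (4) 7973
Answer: 1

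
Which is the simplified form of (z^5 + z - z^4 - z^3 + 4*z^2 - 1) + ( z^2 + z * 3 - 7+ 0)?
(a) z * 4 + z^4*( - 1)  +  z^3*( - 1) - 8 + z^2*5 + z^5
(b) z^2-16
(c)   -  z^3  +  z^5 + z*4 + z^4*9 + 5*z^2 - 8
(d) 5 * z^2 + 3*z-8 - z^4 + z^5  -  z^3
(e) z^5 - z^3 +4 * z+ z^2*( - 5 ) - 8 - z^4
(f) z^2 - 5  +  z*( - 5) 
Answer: a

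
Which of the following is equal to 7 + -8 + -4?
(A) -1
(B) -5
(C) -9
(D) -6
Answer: B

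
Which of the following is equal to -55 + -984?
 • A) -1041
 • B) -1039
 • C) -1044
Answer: B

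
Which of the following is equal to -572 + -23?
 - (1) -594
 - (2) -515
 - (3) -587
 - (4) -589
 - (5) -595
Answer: 5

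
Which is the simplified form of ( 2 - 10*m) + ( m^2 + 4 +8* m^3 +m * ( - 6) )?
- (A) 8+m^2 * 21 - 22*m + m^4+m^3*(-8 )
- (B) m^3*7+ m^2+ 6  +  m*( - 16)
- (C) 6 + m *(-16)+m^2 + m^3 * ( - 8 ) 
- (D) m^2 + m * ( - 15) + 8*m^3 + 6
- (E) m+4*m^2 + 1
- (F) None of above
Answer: F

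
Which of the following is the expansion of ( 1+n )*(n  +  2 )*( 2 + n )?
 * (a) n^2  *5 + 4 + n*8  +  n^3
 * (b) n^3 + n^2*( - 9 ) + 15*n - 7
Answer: a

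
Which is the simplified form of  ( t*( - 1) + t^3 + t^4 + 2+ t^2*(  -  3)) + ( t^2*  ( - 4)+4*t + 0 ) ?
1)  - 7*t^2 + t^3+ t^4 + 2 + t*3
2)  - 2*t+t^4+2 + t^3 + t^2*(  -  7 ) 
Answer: 1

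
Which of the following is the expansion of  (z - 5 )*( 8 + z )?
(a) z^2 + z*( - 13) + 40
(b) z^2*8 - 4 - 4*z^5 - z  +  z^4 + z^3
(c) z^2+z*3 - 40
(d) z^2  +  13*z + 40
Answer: c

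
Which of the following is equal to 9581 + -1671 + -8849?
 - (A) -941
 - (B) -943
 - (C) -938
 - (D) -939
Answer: D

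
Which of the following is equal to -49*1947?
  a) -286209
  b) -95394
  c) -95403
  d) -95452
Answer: c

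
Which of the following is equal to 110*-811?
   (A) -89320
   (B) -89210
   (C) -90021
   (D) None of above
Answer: B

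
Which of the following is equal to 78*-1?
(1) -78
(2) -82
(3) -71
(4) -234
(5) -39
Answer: 1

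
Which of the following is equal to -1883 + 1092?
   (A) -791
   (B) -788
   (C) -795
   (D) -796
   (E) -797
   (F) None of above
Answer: A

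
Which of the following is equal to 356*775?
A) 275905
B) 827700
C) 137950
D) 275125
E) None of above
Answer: E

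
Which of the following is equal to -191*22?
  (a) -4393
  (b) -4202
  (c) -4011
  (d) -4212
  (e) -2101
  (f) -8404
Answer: b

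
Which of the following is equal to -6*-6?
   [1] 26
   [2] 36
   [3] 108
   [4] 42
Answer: 2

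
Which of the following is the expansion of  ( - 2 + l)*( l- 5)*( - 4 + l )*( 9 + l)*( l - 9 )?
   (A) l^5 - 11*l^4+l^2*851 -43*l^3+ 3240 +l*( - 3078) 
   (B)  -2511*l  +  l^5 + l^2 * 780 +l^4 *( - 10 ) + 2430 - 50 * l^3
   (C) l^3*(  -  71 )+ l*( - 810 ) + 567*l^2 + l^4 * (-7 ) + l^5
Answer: A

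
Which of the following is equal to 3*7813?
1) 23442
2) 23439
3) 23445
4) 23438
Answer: 2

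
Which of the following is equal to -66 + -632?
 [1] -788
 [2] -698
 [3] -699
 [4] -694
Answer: 2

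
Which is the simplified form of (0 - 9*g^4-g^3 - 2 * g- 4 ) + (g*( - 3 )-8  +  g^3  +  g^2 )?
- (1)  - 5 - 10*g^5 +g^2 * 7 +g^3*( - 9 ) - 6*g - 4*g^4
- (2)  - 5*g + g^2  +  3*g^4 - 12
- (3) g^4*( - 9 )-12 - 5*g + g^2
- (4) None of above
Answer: 3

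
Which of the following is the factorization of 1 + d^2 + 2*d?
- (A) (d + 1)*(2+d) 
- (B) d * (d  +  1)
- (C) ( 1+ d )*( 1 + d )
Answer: C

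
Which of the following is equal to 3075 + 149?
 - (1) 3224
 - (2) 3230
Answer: 1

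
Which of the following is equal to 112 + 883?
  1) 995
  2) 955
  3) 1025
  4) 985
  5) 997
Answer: 1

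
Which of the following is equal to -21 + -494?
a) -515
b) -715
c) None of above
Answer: a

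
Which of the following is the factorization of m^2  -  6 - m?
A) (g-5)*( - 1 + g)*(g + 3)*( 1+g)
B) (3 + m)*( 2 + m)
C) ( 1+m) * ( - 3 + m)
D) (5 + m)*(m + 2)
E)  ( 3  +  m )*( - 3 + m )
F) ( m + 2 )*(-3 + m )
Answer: F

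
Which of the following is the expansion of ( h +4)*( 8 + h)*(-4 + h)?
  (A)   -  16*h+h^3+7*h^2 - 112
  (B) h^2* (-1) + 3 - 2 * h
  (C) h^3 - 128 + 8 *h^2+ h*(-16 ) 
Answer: C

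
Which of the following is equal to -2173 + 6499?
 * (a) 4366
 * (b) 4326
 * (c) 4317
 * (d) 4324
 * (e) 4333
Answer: b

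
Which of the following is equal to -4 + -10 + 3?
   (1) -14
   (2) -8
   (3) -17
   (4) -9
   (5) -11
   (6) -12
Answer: 5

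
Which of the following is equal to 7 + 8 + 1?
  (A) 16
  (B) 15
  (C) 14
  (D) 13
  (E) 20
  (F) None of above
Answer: A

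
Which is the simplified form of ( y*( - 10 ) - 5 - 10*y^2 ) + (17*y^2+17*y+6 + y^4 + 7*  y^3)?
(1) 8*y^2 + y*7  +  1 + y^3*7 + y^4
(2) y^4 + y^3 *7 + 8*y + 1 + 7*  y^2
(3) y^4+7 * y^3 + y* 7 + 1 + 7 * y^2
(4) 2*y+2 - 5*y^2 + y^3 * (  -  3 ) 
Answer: 3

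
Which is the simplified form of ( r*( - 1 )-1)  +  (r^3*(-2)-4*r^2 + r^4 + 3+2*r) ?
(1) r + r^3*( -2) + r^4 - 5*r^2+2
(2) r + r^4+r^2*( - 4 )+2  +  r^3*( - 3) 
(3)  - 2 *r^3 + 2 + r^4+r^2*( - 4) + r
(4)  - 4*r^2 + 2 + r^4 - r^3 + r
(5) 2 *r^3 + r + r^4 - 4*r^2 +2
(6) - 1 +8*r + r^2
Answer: 3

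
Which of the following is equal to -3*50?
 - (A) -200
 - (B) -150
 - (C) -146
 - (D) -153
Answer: B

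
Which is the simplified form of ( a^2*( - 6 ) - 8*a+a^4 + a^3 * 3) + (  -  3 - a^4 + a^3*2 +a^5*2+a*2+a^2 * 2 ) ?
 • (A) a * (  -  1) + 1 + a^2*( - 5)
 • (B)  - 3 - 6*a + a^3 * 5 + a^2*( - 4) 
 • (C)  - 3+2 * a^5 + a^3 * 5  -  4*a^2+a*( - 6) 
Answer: C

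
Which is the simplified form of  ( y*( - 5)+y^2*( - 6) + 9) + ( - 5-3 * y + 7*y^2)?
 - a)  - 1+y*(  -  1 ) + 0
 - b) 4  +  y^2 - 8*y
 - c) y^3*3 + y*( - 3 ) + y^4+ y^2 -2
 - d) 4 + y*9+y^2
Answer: b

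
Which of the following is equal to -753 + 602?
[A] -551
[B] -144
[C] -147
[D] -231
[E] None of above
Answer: E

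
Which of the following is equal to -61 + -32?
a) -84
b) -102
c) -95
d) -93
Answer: d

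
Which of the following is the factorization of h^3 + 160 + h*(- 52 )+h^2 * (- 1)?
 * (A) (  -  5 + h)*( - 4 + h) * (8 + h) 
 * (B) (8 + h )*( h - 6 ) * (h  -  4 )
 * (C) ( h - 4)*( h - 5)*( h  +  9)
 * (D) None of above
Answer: A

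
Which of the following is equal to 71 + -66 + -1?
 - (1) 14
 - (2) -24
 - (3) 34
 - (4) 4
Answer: 4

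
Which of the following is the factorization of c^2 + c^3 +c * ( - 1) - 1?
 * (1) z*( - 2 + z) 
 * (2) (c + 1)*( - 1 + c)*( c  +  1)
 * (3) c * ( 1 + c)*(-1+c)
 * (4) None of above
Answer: 2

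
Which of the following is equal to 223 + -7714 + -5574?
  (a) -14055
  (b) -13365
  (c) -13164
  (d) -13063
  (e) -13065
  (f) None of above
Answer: e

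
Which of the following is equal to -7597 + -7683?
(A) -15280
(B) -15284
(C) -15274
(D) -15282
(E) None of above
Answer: A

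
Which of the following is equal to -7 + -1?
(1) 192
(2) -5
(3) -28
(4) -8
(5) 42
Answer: 4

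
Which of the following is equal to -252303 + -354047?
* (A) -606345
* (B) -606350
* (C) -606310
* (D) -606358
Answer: B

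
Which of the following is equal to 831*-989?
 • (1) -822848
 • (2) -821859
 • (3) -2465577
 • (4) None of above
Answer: 2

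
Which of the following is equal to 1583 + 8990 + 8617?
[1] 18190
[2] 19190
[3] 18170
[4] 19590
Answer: 2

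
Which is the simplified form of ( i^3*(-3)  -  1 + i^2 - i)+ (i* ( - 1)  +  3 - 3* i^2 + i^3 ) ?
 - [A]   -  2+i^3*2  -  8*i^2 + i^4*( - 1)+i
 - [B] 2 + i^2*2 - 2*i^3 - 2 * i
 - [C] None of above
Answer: C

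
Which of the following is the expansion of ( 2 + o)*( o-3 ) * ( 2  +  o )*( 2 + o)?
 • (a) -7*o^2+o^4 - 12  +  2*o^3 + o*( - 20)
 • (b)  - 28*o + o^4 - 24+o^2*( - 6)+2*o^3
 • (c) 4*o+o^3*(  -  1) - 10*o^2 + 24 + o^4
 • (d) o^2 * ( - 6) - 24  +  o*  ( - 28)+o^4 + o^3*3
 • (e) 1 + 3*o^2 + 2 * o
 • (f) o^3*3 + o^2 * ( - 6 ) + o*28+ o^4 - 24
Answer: d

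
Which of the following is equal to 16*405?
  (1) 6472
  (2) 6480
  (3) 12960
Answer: 2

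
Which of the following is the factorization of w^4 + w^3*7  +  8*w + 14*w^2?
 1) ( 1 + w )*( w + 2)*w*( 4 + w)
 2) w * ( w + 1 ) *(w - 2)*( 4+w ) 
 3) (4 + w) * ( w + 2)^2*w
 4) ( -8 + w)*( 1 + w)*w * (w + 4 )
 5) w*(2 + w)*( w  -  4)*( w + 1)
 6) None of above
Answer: 1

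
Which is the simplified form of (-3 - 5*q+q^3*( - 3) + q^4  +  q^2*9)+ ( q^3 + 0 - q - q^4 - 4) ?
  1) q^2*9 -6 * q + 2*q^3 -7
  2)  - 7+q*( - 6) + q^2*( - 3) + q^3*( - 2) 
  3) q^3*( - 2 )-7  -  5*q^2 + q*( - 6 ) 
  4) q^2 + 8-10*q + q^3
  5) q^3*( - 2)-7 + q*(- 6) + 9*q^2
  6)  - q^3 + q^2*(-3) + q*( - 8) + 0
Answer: 5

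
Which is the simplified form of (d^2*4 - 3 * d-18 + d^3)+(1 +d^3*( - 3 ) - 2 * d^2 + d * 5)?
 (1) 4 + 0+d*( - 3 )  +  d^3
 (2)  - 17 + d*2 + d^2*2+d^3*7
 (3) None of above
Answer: 3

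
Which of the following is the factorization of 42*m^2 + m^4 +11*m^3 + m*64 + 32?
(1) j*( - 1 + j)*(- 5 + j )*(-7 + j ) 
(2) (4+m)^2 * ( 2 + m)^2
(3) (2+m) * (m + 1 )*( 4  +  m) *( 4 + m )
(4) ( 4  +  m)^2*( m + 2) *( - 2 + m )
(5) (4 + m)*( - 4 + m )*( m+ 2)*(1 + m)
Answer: 3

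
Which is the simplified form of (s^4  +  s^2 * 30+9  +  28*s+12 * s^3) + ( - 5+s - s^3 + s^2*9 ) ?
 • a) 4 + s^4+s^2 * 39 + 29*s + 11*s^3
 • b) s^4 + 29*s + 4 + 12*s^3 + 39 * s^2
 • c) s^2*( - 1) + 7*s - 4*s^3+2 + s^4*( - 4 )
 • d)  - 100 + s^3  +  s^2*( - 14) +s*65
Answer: a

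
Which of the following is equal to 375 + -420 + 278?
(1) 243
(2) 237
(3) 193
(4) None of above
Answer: 4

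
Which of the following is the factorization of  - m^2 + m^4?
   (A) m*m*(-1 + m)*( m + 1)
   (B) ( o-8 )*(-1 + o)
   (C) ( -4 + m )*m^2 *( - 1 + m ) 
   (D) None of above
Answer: A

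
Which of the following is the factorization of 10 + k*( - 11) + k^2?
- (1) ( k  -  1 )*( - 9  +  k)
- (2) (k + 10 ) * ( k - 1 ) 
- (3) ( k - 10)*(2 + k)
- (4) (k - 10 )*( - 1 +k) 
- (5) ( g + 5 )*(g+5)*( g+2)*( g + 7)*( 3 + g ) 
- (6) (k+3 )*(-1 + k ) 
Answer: 4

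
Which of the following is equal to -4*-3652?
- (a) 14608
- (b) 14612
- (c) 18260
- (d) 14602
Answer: a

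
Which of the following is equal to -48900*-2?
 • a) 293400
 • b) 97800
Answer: b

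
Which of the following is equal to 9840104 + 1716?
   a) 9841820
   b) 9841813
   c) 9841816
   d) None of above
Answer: a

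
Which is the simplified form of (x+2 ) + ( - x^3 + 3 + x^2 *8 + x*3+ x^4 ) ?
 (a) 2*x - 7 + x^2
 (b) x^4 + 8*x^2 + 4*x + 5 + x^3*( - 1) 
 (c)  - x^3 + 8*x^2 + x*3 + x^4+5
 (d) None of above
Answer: b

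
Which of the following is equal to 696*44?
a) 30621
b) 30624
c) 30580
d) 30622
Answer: b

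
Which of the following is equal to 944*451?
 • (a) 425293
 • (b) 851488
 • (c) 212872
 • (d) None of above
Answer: d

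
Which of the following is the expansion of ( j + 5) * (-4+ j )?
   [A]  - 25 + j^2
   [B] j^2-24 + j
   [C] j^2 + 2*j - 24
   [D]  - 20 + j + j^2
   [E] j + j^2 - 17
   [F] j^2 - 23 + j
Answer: D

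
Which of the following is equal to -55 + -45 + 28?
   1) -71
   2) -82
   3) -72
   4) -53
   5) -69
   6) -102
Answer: 3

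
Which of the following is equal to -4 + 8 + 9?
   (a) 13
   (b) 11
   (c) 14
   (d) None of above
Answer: a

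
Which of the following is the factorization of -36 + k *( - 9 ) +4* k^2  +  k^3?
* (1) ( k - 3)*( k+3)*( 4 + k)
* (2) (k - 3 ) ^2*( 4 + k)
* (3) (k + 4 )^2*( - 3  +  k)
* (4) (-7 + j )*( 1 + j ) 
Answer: 1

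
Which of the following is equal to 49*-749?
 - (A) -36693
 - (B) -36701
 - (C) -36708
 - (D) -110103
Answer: B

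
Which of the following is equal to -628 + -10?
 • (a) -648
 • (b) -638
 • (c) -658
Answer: b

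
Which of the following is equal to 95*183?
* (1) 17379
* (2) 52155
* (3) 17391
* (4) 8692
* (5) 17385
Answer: 5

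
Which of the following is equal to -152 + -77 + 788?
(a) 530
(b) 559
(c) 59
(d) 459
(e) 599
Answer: b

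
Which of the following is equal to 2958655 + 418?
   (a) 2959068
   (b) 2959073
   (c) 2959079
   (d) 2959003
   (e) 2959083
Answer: b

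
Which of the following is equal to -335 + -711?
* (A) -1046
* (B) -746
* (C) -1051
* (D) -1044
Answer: A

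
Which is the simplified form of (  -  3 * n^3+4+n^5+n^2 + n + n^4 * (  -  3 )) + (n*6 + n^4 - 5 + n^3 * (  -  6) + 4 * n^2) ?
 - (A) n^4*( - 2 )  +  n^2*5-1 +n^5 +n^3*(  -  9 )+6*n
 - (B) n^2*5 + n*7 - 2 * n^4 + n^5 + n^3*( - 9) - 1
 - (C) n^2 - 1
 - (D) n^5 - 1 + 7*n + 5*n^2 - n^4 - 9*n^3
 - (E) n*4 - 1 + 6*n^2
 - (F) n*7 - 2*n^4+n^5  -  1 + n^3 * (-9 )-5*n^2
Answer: B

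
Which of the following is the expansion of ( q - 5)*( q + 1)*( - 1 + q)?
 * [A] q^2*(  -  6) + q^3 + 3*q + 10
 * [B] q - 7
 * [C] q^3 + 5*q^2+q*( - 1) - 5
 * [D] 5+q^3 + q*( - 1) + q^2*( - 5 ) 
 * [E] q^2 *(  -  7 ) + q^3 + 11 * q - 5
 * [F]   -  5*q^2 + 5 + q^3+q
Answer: D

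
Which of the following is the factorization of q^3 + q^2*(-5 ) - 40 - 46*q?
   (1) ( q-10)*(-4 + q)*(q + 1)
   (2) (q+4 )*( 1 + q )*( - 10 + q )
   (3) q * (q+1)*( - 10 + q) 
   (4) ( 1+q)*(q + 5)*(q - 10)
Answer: 2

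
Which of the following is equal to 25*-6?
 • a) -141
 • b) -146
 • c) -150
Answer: c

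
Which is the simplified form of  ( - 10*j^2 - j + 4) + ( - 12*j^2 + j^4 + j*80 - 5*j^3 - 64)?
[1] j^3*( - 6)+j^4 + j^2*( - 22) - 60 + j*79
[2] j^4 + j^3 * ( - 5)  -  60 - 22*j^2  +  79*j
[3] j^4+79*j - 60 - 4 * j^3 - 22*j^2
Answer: 2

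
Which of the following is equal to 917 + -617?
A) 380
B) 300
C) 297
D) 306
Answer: B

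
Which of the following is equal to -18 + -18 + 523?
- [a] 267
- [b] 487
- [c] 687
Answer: b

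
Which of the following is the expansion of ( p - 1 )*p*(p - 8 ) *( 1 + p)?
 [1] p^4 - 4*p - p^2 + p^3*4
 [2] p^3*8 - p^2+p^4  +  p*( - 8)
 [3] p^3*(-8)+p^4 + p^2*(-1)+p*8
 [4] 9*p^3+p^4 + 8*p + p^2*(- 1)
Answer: 3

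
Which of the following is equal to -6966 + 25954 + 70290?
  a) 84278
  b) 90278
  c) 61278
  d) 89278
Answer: d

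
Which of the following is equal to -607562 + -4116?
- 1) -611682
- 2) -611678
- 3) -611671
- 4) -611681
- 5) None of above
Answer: 2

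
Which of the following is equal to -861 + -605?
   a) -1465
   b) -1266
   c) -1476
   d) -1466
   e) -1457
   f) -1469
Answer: d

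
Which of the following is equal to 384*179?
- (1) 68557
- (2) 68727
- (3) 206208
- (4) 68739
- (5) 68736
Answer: 5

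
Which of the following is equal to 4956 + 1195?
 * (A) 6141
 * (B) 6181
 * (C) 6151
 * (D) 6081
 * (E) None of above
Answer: C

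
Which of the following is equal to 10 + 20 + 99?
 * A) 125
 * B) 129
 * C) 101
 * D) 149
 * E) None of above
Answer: B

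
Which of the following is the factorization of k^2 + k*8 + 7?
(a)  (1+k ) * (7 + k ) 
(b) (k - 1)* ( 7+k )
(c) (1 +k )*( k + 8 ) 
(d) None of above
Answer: a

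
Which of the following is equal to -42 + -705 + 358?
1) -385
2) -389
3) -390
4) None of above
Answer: 2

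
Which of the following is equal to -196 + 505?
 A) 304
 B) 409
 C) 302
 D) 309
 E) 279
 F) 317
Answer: D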